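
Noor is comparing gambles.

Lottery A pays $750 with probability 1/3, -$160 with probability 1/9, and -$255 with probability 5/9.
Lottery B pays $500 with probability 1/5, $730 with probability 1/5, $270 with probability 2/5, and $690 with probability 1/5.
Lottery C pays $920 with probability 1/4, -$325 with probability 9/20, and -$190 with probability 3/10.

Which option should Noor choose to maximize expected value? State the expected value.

Lottery A = 1/3 × 750 + 1/9 × (-160) + 5/9 × (-255) = 250 − 17.7778 − 141.6667 = 90.5556
Lottery B = 1/5 × 500 + 1/5 × 730 + 2/5 × 270 + 1/5 × 690 = 100 + 146 + 108 + 138 = 492
Lottery C = 1/4 × 920 + 9/20 × (-325) + 3/10 × (-190) = 230 − 146.25 − 57 = 26.75

Lottery B ($492)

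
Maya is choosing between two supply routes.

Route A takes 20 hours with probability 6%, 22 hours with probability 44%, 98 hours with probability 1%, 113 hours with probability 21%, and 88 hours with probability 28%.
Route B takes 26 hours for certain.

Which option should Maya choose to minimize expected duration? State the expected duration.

Route A = 0.06 × 20 + 0.44 × 22 + 0.01 × 98 + 0.21 × 113 + 0.28 × 88 = 1.2 + 9.68 + 0.98 + 23.73 + 24.64 = 60.23
Route B: 26 (certain)

Route B (26 hours)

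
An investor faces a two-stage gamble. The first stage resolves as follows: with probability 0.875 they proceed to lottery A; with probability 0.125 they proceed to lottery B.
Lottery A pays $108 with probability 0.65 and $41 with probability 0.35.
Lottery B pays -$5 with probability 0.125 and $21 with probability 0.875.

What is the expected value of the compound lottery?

$76.20

EV(A) = 0.65 × 108 + 0.35 × 41 = 70.2 + 14.35 = 84.55
EV(B) = 0.125 × (-5) + 0.875 × 21 = -0.625 + 18.375 = 17.75
Overall = 0.875 × 84.55 + 0.125 × 17.75 = 73.98125 + 2.21875 = 76.2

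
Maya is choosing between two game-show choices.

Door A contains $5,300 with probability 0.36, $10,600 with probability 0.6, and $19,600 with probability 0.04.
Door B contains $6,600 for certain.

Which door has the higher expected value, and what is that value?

Door A ($9,052)

Door A = 0.36 × 5300 + 0.6 × 10600 + 0.04 × 19600 = 1908 + 6360 + 784 = 9052
Door B: 6600 (certain)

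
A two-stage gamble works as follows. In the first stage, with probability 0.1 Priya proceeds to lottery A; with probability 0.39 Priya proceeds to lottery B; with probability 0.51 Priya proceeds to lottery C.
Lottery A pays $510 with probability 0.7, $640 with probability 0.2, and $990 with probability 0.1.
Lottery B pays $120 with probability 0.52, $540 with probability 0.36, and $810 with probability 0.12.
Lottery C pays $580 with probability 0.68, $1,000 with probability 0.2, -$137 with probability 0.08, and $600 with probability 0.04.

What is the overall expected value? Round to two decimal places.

$506.25

EV(A) = 0.7 × 510 + 0.2 × 640 + 0.1 × 990 = 357 + 128 + 99 = 584
EV(B) = 0.52 × 120 + 0.36 × 540 + 0.12 × 810 = 62.4 + 194.4 + 97.2 = 354
EV(C) = 0.68 × 580 + 0.2 × 1000 + 0.08 × (-137) + 0.04 × 600 = 394.4 + 200 − 10.96 + 24 = 607.44
Overall = 0.1 × 584 + 0.39 × 354 + 0.51 × 607.44 = 58.4 + 138.06 + 309.7944 = 506.2544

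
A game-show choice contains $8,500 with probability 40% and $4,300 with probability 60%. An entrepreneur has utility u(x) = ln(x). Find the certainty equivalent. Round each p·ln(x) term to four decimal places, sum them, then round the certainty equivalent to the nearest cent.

E[u] = 0.4·ln(8500) + 0.6·ln(4300) = 3.6191 + 5.0198 = 8.6389
CE = e^8.6389 ≈ 5647.11

$5,647.11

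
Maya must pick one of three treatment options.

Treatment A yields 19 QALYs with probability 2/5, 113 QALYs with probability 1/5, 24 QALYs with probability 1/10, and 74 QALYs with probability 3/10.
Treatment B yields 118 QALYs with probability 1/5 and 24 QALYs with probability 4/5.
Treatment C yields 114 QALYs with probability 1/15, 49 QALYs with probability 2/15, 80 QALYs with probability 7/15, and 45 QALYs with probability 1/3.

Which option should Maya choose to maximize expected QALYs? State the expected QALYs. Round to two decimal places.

Treatment A = 2/5 × 19 + 1/5 × 113 + 1/10 × 24 + 3/10 × 74 = 7.6 + 22.6 + 2.4 + 22.2 = 54.8
Treatment B = 1/5 × 118 + 4/5 × 24 = 23.6 + 19.2 = 42.8
Treatment C = 1/15 × 114 + 2/15 × 49 + 7/15 × 80 + 1/3 × 45 = 7.6 + 6.5333 + 37.3333 + 15 = 66.4667

Treatment C (66.47 QALYs)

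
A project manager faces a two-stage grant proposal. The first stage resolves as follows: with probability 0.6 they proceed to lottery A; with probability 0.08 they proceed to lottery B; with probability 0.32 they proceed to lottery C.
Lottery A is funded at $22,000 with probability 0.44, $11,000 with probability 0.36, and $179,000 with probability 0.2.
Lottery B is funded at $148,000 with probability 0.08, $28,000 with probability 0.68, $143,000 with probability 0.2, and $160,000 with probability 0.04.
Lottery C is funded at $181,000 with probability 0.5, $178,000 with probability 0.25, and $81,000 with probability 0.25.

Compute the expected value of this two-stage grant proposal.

$84,614.40

EV(A) = 0.44 × 22000 + 0.36 × 11000 + 0.2 × 179000 = 9680 + 3960 + 35800 = 49440
EV(B) = 0.08 × 148000 + 0.68 × 28000 + 0.2 × 143000 + 0.04 × 160000 = 11840 + 19040 + 28600 + 6400 = 65880
EV(C) = 0.5 × 181000 + 0.25 × 178000 + 0.25 × 81000 = 90500 + 44500 + 20250 = 155250
Overall = 0.6 × 49440 + 0.08 × 65880 + 0.32 × 155250 = 29664 + 5270.4 + 49680 = 84614.4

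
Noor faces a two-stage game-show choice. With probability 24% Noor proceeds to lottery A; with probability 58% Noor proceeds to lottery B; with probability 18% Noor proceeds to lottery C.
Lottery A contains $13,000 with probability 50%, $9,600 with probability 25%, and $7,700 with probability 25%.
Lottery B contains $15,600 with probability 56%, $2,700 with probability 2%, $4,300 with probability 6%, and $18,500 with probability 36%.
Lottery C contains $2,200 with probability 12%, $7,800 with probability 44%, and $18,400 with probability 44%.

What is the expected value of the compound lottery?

EV(A) = 0.5 × 13000 + 0.25 × 9600 + 0.25 × 7700 = 6500 + 2400 + 1925 = 10825
EV(B) = 0.56 × 15600 + 0.02 × 2700 + 0.06 × 4300 + 0.36 × 18500 = 8736 + 54 + 258 + 6660 = 15708
EV(C) = 0.12 × 2200 + 0.44 × 7800 + 0.44 × 18400 = 264 + 3432 + 8096 = 11792
Overall = 0.24 × 10825 + 0.58 × 15708 + 0.18 × 11792 = 2598 + 9110.64 + 2122.56 = 13831.2

$13,831.20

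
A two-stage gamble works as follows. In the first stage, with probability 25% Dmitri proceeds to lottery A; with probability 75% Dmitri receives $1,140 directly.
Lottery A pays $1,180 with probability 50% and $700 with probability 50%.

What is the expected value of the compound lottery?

EV(A) = 0.5 × 1180 + 0.5 × 700 = 590 + 350 = 940
Branch B: 1140 (certain)
Overall = 0.25 × 940 + 0.75 × 1140 = 235 + 855 = 1090

$1,090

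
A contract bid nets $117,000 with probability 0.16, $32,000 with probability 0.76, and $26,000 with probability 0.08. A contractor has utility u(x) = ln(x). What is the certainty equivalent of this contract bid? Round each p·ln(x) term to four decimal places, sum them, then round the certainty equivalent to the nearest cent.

E[u] = 0.16·ln(117000) + 0.76·ln(32000) + 0.08·ln(26000) = 1.8672 + 7.8839 + 0.8133 = 10.5644
CE = e^10.5644 ≈ 38731.17

$38,731.17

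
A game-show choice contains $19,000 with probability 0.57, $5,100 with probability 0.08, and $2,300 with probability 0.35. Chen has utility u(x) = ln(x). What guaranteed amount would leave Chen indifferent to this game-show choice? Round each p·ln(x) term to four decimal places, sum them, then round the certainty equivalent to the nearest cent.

$8,168.17

E[u] = 0.57·ln(19000) + 0.08·ln(5100) + 0.35·ln(2300) = 5.6158 + 0.6830 + 2.7092 = 9.0080
CE = e^9.0080 ≈ 8168.17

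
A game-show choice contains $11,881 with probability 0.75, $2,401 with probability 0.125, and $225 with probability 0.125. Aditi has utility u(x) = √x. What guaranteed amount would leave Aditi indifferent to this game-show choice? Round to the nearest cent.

E[u] = 0.75·√11881 + 0.125·√2401 + 0.125·√225 = 0.75·109 + 0.125·49 + 0.125·15 = 89.75
CE = (89.75)² = 8055.0625

$8,055.06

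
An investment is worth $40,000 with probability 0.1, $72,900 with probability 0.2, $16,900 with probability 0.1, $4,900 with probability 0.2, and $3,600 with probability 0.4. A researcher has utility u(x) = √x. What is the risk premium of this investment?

$7,065

E[u] = 0.1·√40000 + 0.2·√72900 + 0.1·√16900 + 0.2·√4900 + 0.4·√3600 = 0.1·200 + 0.2·270 + 0.1·130 + 0.2·70 + 0.4·60 = 125
CE = (125)² = 15625
Risk premium = EV − CE = 22690 − 15625 = 7065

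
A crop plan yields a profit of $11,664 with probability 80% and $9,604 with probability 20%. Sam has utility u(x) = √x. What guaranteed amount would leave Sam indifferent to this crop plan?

E[u] = 0.8·√11664 + 0.2·√9604 = 0.8·108 + 0.2·98 = 106
CE = (106)² = 11236

$11,236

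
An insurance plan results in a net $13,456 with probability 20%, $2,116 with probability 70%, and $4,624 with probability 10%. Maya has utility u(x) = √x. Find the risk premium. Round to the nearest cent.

$765.96

E[u] = 0.2·√13456 + 0.7·√2116 + 0.1·√4624 = 0.2·116 + 0.7·46 + 0.1·68 = 62.2
CE = (62.2)² = 3868.84
Risk premium = EV − CE = 4634.8 − 3868.84 = 765.96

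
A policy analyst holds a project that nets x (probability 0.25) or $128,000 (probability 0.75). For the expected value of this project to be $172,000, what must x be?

x = $304,000

0.25·x + 0.75·128000 = 172000
0.25·x = 172000 − 96000 = 76000
x = 76000 / 0.25 = 304000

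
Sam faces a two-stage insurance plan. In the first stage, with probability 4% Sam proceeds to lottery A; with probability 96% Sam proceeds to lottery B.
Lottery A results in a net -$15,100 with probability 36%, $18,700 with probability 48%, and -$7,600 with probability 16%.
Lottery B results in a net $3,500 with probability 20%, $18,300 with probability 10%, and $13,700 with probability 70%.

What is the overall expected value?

$11,728.16

EV(A) = 0.36 × (-15100) + 0.48 × 18700 + 0.16 × (-7600) = -5436 + 8976 − 1216 = 2324
EV(B) = 0.2 × 3500 + 0.1 × 18300 + 0.7 × 13700 = 700 + 1830 + 9590 = 12120
Overall = 0.04 × 2324 + 0.96 × 12120 = 92.96 + 11635.2 = 11728.16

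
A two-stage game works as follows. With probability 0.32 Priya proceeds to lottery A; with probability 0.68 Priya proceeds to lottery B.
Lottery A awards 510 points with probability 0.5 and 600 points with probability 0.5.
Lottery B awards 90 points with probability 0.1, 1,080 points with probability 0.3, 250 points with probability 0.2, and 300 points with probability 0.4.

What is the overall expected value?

EV(A) = 0.5 × 510 + 0.5 × 600 = 255 + 300 = 555
EV(B) = 0.1 × 90 + 0.3 × 1080 + 0.2 × 250 + 0.4 × 300 = 9 + 324 + 50 + 120 = 503
Overall = 0.32 × 555 + 0.68 × 503 = 177.6 + 342.04 = 519.64

519.64 points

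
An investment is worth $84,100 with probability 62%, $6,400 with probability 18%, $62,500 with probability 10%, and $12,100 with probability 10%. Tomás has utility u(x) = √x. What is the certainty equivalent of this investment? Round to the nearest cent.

$52,992.04

E[u] = 0.62·√84100 + 0.18·√6400 + 0.1·√62500 + 0.1·√12100 = 0.62·290 + 0.18·80 + 0.1·250 + 0.1·110 = 230.2
CE = (230.2)² = 52992.04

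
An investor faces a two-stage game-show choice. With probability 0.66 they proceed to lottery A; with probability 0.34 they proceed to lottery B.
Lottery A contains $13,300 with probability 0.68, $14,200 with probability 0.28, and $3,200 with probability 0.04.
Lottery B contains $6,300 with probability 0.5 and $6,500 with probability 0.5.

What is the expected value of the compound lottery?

$10,853.68

EV(A) = 0.68 × 13300 + 0.28 × 14200 + 0.04 × 3200 = 9044 + 3976 + 128 = 13148
EV(B) = 0.5 × 6300 + 0.5 × 6500 = 3150 + 3250 = 6400
Overall = 0.66 × 13148 + 0.34 × 6400 = 8677.68 + 2176 = 10853.68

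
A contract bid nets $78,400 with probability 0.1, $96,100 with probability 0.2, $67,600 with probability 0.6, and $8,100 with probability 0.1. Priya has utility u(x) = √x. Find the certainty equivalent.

E[u] = 0.1·√78400 + 0.2·√96100 + 0.6·√67600 + 0.1·√8100 = 0.1·280 + 0.2·310 + 0.6·260 + 0.1·90 = 255
CE = (255)² = 65025

$65,025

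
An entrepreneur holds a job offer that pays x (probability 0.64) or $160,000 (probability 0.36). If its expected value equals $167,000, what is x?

x = $170,937.50

0.64·x + 0.36·160000 = 167000
0.64·x = 167000 − 57600 = 109400
x = 109400 / 0.64 = 170937.5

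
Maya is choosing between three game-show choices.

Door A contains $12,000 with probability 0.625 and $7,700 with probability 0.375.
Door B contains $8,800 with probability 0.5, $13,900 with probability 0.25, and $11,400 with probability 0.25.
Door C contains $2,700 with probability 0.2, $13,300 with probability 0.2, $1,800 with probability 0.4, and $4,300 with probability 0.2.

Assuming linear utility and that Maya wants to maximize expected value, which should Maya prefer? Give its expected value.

Door B ($10,725)

Door A = 0.625 × 12000 + 0.375 × 7700 = 7500 + 2887.5 = 10387.5
Door B = 0.5 × 8800 + 0.25 × 13900 + 0.25 × 11400 = 4400 + 3475 + 2850 = 10725
Door C = 0.2 × 2700 + 0.2 × 13300 + 0.4 × 1800 + 0.2 × 4300 = 540 + 2660 + 720 + 860 = 4780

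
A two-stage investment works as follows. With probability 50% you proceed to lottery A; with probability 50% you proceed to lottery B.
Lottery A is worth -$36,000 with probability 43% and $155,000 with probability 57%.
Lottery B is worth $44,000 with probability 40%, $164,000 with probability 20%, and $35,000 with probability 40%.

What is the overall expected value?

$68,635

EV(A) = 0.43 × (-36000) + 0.57 × 155000 = -15480 + 88350 = 72870
EV(B) = 0.4 × 44000 + 0.2 × 164000 + 0.4 × 35000 = 17600 + 32800 + 14000 = 64400
Overall = 0.5 × 72870 + 0.5 × 64400 = 36435 + 32200 = 68635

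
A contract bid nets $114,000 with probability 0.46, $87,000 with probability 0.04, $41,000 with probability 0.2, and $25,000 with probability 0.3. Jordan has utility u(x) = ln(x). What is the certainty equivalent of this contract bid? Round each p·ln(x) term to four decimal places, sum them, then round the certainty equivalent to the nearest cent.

$58,302.49

E[u] = 0.46·ln(114000) + 0.04·ln(87000) + 0.2·ln(41000) + 0.3·ln(25000) = 5.3562 + 0.4549 + 2.1243 + 3.0380 = 10.9734
CE = e^10.9734 ≈ 58302.49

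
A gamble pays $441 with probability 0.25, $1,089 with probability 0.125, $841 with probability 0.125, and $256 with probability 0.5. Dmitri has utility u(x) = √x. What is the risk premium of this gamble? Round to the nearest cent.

$38.50

E[u] = 0.25·√441 + 0.125·√1089 + 0.125·√841 + 0.5·√256 = 0.25·21 + 0.125·33 + 0.125·29 + 0.5·16 = 21
CE = (21)² = 441
Risk premium = EV − CE = 479.5 − 441 = 38.5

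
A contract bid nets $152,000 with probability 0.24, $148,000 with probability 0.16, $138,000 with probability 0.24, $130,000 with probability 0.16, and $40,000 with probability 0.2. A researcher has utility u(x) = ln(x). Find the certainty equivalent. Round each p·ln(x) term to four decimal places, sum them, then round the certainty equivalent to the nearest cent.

E[u] = 0.24·ln(152000) + 0.16·ln(148000) + 0.24·ln(138000) + 0.16·ln(130000) + 0.2·ln(40000) = 2.8636 + 1.9048 + 2.8404 + 1.8840 + 2.1193 = 11.6121
CE = e^11.6121 ≈ 110425.90

$110,425.90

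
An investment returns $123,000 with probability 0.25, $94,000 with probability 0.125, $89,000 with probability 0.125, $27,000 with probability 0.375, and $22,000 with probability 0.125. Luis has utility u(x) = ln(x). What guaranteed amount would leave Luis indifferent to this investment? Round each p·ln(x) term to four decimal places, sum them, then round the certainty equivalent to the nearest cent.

$52,156.29

E[u] = 0.25·ln(123000) + 0.125·ln(94000) + 0.125·ln(89000) + 0.375·ln(27000) + 0.125·ln(22000) = 2.9300 + 1.4314 + 1.4245 + 3.8263 + 1.2498 = 10.8620
CE = e^10.8620 ≈ 52156.29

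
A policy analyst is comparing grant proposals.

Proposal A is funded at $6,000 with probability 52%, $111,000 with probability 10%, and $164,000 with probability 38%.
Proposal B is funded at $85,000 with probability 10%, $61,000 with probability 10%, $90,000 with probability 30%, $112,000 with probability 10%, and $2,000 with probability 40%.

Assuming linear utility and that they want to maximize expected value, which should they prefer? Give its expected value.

Proposal A = 0.52 × 6000 + 0.1 × 111000 + 0.38 × 164000 = 3120 + 11100 + 62320 = 76540
Proposal B = 0.1 × 85000 + 0.1 × 61000 + 0.3 × 90000 + 0.1 × 112000 + 0.4 × 2000 = 8500 + 6100 + 27000 + 11200 + 800 = 53600

Proposal A ($76,540)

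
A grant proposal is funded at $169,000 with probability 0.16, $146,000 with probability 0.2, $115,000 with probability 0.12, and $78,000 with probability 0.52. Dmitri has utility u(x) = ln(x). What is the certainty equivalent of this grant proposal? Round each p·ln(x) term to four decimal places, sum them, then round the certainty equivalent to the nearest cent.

$104,830.50

E[u] = 0.16·ln(169000) + 0.2·ln(146000) + 0.12·ln(115000) + 0.52·ln(78000) = 1.9260 + 2.3783 + 1.3983 + 5.8575 = 11.5601
CE = e^11.5601 ≈ 104830.50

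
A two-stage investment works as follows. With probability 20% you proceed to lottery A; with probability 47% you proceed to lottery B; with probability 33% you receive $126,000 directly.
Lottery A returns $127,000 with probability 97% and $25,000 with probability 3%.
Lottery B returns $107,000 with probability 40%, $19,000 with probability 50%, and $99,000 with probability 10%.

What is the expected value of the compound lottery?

$95,602

EV(A) = 0.97 × 127000 + 0.03 × 25000 = 123190 + 750 = 123940
EV(B) = 0.4 × 107000 + 0.5 × 19000 + 0.1 × 99000 = 42800 + 9500 + 9900 = 62200
Branch C: 126000 (certain)
Overall = 0.2 × 123940 + 0.47 × 62200 + 0.33 × 126000 = 24788 + 29234 + 41580 = 95602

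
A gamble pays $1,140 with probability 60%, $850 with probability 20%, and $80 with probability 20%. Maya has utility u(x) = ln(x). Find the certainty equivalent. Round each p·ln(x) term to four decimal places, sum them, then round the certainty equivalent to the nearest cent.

E[u] = 0.6·ln(1140) + 0.2·ln(850) + 0.2·ln(80) = 4.2233 + 1.3490 + 0.8764 = 6.4487
CE = e^6.4487 ≈ 631.88

$631.88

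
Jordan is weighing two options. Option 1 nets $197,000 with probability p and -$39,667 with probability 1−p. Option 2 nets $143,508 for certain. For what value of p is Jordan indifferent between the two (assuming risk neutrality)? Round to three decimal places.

p = 0.774

p·197000 + (1−p)·(-39667) = 143508
236667p − 39667 = 143508
p = (143508 + 39667) / 236667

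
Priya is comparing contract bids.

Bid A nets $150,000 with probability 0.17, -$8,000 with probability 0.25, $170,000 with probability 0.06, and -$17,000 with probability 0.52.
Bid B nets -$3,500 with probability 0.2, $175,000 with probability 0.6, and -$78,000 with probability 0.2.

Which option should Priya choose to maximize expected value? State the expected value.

Bid A = 0.17 × 150000 + 0.25 × (-8000) + 0.06 × 170000 + 0.52 × (-17000) = 25500 − 2000 + 10200 − 8840 = 24860
Bid B = 0.2 × (-3500) + 0.6 × 175000 + 0.2 × (-78000) = -700 + 105000 − 15600 = 88700

Bid B ($88,700)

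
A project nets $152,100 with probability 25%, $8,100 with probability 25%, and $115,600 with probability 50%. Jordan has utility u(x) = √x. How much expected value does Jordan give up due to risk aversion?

E[u] = 0.25·√152100 + 0.25·√8100 + 0.5·√115600 = 0.25·390 + 0.25·90 + 0.5·340 = 290
CE = (290)² = 84100
Risk premium = EV − CE = 97850 − 84100 = 13750

$13,750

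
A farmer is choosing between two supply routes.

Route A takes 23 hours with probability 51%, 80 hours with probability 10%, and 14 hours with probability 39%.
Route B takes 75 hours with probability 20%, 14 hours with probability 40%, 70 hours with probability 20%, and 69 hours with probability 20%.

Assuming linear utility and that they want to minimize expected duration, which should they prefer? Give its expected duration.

Route A = 0.51 × 23 + 0.1 × 80 + 0.39 × 14 = 11.73 + 8 + 5.46 = 25.19
Route B = 0.2 × 75 + 0.4 × 14 + 0.2 × 70 + 0.2 × 69 = 15 + 5.6 + 14 + 13.8 = 48.4

Route A (25.19 hours)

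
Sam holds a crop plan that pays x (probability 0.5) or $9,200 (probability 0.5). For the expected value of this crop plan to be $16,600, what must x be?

0.5·x + 0.5·9200 = 16600
0.5·x = 16600 − 4600 = 12000
x = 12000 / 0.5 = 24000

x = $24,000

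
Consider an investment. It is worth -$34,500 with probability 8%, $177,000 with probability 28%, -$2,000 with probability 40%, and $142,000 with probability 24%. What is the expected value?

$80,080

EV = 0.08 × (-34500) + 0.28 × 177000 + 0.4 × (-2000) + 0.24 × 142000 = -2760 + 49560 − 800 + 34080 = 80080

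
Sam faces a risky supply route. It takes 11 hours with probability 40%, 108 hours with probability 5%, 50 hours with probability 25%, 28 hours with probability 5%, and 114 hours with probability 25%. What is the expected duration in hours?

52.2 hours

EV = 0.4 × 11 + 0.05 × 108 + 0.25 × 50 + 0.05 × 28 + 0.25 × 114 = 4.4 + 5.4 + 12.5 + 1.4 + 28.5 = 52.2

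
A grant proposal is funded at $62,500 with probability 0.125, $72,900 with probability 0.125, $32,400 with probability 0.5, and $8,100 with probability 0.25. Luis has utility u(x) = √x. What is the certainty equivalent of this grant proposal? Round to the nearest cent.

$31,506.25

E[u] = 0.125·√62500 + 0.125·√72900 + 0.5·√32400 + 0.25·√8100 = 0.125·250 + 0.125·270 + 0.5·180 + 0.25·90 = 177.5
CE = (177.5)² = 31506.25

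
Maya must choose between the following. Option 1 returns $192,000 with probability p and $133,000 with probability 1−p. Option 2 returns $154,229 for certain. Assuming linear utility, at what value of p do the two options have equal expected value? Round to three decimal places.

p = 0.360

p·192000 + (1−p)·133000 = 154229
59000p + 133000 = 154229
p = (154229 − 133000) / 59000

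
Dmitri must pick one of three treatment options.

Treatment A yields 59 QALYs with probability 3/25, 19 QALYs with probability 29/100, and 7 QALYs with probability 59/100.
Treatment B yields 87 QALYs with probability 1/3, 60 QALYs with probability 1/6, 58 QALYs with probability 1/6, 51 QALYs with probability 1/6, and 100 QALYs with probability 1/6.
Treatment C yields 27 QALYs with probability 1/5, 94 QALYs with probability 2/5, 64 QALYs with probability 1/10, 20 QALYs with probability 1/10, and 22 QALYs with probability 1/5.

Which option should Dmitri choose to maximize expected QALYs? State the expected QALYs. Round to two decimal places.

Treatment B (73.83 QALYs)

Treatment A = 3/25 × 59 + 29/100 × 19 + 59/100 × 7 = 7.08 + 5.51 + 4.13 = 16.72
Treatment B = 1/3 × 87 + 1/6 × 60 + 1/6 × 58 + 1/6 × 51 + 1/6 × 100 = 29 + 10 + 9.6667 + 8.5 + 16.6667 = 73.8333
Treatment C = 1/5 × 27 + 2/5 × 94 + 1/10 × 64 + 1/10 × 20 + 1/5 × 22 = 5.4 + 37.6 + 6.4 + 2 + 4.4 = 55.8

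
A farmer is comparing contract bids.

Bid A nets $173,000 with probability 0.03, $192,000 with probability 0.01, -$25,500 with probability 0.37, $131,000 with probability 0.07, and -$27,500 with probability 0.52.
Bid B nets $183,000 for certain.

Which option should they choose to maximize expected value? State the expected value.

Bid A = 0.03 × 173000 + 0.01 × 192000 + 0.37 × (-25500) + 0.07 × 131000 + 0.52 × (-27500) = 5190 + 1920 − 9435 + 9170 − 14300 = -7455
Bid B: 183000 (certain)

Bid B ($183,000)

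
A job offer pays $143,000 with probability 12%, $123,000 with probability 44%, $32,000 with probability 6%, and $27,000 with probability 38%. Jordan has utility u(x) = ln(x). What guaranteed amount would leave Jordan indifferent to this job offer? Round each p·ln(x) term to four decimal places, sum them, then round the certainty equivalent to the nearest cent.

$64,932.27

E[u] = 0.12·ln(143000) + 0.44·ln(123000) + 0.06·ln(32000) + 0.38·ln(27000) = 1.4245 + 5.1568 + 0.6224 + 3.8774 = 11.0811
CE = e^11.0811 ≈ 64932.27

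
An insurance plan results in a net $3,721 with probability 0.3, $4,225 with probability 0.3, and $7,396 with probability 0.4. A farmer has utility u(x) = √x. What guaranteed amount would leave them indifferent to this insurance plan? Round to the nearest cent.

E[u] = 0.3·√3721 + 0.3·√4225 + 0.4·√7396 = 0.3·61 + 0.3·65 + 0.4·86 = 72.2
CE = (72.2)² = 5212.84

$5,212.84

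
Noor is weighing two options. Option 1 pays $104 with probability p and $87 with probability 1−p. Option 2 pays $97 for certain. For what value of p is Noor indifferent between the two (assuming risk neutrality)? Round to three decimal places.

p = 0.588

p·104 + (1−p)·87 = 97
17p + 87 = 97
p = (97 − 87) / 17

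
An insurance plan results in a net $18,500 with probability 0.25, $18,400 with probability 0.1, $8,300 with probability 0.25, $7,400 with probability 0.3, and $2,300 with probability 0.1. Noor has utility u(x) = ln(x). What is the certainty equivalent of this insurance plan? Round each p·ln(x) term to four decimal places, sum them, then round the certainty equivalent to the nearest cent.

E[u] = 0.25·ln(18500) + 0.1·ln(18400) + 0.25·ln(8300) + 0.3·ln(7400) + 0.1·ln(2300) = 2.4564 + 0.9820 + 2.2560 + 2.6728 + 0.7741 = 9.1413
CE = e^9.1413 ≈ 9332.89

$9,332.89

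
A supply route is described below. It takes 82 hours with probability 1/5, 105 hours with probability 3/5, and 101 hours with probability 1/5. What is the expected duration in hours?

99.6 hours

EV = 1/5 × 82 + 3/5 × 105 + 1/5 × 101 = 16.4 + 63 + 20.2 = 99.6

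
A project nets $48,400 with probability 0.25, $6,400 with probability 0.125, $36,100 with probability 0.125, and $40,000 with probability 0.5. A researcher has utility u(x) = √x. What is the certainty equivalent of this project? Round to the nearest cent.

$35,626.56

E[u] = 0.25·√48400 + 0.125·√6400 + 0.125·√36100 + 0.5·√40000 = 0.25·220 + 0.125·80 + 0.125·190 + 0.5·200 = 188.75
CE = (188.75)² = 35626.5625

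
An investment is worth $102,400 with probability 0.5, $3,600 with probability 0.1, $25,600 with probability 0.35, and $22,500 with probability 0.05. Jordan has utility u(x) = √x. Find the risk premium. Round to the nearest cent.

$8,974.75

E[u] = 0.5·√102400 + 0.1·√3600 + 0.35·√25600 + 0.05·√22500 = 0.5·320 + 0.1·60 + 0.35·160 + 0.05·150 = 229.5
CE = (229.5)² = 52670.25
Risk premium = EV − CE = 61645 − 52670.25 = 8974.75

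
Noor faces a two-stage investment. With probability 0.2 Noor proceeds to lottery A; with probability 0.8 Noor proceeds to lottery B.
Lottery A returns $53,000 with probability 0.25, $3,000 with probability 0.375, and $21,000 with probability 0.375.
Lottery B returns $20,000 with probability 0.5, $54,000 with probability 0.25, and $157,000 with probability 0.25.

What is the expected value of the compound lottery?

EV(A) = 0.25 × 53000 + 0.375 × 3000 + 0.375 × 21000 = 13250 + 1125 + 7875 = 22250
EV(B) = 0.5 × 20000 + 0.25 × 54000 + 0.25 × 157000 = 10000 + 13500 + 39250 = 62750
Overall = 0.2 × 22250 + 0.8 × 62750 = 4450 + 50200 = 54650

$54,650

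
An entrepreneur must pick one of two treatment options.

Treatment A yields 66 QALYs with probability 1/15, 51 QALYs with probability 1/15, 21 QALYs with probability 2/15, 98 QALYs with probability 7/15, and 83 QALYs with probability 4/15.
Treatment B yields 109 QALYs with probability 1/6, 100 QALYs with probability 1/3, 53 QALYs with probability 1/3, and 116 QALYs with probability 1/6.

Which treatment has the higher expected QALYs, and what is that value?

Treatment B (88.5 QALYs)

Treatment A = 1/15 × 66 + 1/15 × 51 + 2/15 × 21 + 7/15 × 98 + 4/15 × 83 = 4.4 + 3.4 + 2.8 + 45.7333 + 22.1333 = 78.4667
Treatment B = 1/6 × 109 + 1/3 × 100 + 1/3 × 53 + 1/6 × 116 = 18.1667 + 33.3333 + 17.6667 + 19.3333 = 88.5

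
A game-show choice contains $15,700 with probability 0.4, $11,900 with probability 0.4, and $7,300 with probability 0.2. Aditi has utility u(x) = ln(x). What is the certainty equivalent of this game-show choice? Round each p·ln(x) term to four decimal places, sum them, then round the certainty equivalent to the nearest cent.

$12,056.99

E[u] = 0.4·ln(15700) + 0.4·ln(11900) + 0.2·ln(7300) = 3.8646 + 3.7537 + 1.7791 = 9.3974
CE = e^9.3974 ≈ 12056.99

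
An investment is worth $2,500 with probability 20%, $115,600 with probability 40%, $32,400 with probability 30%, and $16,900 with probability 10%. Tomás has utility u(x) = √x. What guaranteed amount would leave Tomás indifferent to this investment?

E[u] = 0.2·√2500 + 0.4·√115600 + 0.3·√32400 + 0.1·√16900 = 0.2·50 + 0.4·340 + 0.3·180 + 0.1·130 = 213
CE = (213)² = 45369

$45,369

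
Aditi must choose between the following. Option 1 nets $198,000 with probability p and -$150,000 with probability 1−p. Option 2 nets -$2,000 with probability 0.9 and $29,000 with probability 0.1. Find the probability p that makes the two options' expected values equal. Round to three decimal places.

EV(Option 2) = 0.9 × (-2000) + 0.1 × 29000 = -1800 + 2900 = 1100
p·198000 + (1−p)·(-150000) = 1100
348000p − 150000 = 1100
p = (1100 + 150000) / 348000

p = 0.434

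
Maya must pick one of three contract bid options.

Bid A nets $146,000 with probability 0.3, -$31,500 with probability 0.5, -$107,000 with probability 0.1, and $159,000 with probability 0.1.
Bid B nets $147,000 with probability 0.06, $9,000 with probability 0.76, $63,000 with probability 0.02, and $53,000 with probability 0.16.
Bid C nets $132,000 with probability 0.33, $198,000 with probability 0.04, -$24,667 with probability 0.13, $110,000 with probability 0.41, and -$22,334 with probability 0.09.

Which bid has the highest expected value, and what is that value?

Bid A = 0.3 × 146000 + 0.5 × (-31500) + 0.1 × (-107000) + 0.1 × 159000 = 43800 − 15750 − 10700 + 15900 = 33250
Bid B = 0.06 × 147000 + 0.76 × 9000 + 0.02 × 63000 + 0.16 × 53000 = 8820 + 6840 + 1260 + 8480 = 25400
Bid C = 0.33 × 132000 + 0.04 × 198000 + 0.13 × (-24667) + 0.41 × 110000 + 0.09 × (-22334) = 43560 + 7920 − 3206.71 + 45100 − 2010.06 = 91363.23

Bid C ($91,363.23)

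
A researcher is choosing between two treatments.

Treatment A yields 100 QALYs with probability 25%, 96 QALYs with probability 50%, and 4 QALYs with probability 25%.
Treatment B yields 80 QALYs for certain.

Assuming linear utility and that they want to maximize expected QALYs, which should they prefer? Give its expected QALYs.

Treatment B (80 QALYs)

Treatment A = 0.25 × 100 + 0.5 × 96 + 0.25 × 4 = 25 + 48 + 1 = 74
Treatment B: 80 (certain)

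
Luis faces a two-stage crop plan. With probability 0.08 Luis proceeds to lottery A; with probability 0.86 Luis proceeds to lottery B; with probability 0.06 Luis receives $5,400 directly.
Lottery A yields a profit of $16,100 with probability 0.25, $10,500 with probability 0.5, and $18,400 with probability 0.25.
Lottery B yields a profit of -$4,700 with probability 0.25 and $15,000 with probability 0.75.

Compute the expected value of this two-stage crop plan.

EV(A) = 0.25 × 16100 + 0.5 × 10500 + 0.25 × 18400 = 4025 + 5250 + 4600 = 13875
EV(B) = 0.25 × (-4700) + 0.75 × 15000 = -1175 + 11250 = 10075
Branch C: 5400 (certain)
Overall = 0.08 × 13875 + 0.86 × 10075 + 0.06 × 5400 = 1110 + 8664.5 + 324 = 10098.5

$10,098.50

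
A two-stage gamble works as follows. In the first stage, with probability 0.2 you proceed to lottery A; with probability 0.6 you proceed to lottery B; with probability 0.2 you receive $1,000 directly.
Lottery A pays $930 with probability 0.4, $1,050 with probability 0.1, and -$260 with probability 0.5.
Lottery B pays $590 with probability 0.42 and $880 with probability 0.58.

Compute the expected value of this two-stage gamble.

$724.32

EV(A) = 0.4 × 930 + 0.1 × 1050 + 0.5 × (-260) = 372 + 105 − 130 = 347
EV(B) = 0.42 × 590 + 0.58 × 880 = 247.8 + 510.4 = 758.2
Branch C: 1000 (certain)
Overall = 0.2 × 347 + 0.6 × 758.2 + 0.2 × 1000 = 69.4 + 454.92 + 200 = 724.32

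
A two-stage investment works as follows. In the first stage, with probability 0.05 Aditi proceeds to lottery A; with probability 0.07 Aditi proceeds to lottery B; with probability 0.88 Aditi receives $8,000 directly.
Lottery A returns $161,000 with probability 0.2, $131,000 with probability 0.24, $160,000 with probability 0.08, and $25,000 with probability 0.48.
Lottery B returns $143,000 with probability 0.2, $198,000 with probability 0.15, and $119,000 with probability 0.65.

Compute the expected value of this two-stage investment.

EV(A) = 0.2 × 161000 + 0.24 × 131000 + 0.08 × 160000 + 0.48 × 25000 = 32200 + 31440 + 12800 + 12000 = 88440
EV(B) = 0.2 × 143000 + 0.15 × 198000 + 0.65 × 119000 = 28600 + 29700 + 77350 = 135650
Branch C: 8000 (certain)
Overall = 0.05 × 88440 + 0.07 × 135650 + 0.88 × 8000 = 4422 + 9495.5 + 7040 = 20957.5

$20,957.50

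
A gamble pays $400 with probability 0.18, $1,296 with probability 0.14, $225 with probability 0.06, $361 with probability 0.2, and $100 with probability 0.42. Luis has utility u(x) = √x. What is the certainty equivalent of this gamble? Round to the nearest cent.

E[u] = 0.18·√400 + 0.14·√1296 + 0.06·√225 + 0.2·√361 + 0.42·√100 = 0.18·20 + 0.14·36 + 0.06·15 + 0.2·19 + 0.42·10 = 17.54
CE = (17.54)² = 307.6516

$307.65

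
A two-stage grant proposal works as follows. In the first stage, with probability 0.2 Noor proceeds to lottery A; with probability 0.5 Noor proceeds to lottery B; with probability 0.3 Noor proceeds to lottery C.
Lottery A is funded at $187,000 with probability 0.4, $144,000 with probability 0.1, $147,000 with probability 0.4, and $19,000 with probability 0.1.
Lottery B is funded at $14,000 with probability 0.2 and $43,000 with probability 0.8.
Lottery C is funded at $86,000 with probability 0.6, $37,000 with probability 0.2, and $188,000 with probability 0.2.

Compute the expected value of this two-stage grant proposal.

EV(A) = 0.4 × 187000 + 0.1 × 144000 + 0.4 × 147000 + 0.1 × 19000 = 74800 + 14400 + 58800 + 1900 = 149900
EV(B) = 0.2 × 14000 + 0.8 × 43000 = 2800 + 34400 = 37200
EV(C) = 0.6 × 86000 + 0.2 × 37000 + 0.2 × 188000 = 51600 + 7400 + 37600 = 96600
Overall = 0.2 × 149900 + 0.5 × 37200 + 0.3 × 96600 = 29980 + 18600 + 28980 = 77560

$77,560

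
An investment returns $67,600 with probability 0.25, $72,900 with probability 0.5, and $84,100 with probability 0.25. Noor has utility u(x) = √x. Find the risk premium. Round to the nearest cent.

E[u] = 0.25·√67600 + 0.5·√72900 + 0.25·√84100 = 0.25·260 + 0.5·270 + 0.25·290 = 272.5
CE = (272.5)² = 74256.25
Risk premium = EV − CE = 74375 − 74256.25 = 118.75

$118.75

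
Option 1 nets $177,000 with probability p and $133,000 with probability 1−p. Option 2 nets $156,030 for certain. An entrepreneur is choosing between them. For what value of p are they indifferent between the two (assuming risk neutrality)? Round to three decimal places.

p·177000 + (1−p)·133000 = 156030
44000p + 133000 = 156030
p = (156030 − 133000) / 44000

p = 0.523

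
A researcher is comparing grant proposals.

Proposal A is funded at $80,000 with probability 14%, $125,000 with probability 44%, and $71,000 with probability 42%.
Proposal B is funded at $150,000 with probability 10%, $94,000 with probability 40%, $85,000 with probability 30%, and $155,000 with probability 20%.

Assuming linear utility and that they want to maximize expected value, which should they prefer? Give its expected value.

Proposal A = 0.14 × 80000 + 0.44 × 125000 + 0.42 × 71000 = 11200 + 55000 + 29820 = 96020
Proposal B = 0.1 × 150000 + 0.4 × 94000 + 0.3 × 85000 + 0.2 × 155000 = 15000 + 37600 + 25500 + 31000 = 109100

Proposal B ($109,100)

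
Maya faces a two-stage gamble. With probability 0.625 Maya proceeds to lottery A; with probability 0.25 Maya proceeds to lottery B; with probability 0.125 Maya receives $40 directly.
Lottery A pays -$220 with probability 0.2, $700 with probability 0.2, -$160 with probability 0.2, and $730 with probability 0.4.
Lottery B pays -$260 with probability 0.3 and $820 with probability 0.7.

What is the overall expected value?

EV(A) = 0.2 × (-220) + 0.2 × 700 + 0.2 × (-160) + 0.4 × 730 = -44 + 140 − 32 + 292 = 356
EV(B) = 0.3 × (-260) + 0.7 × 820 = -78 + 574 = 496
Branch C: 40 (certain)
Overall = 0.625 × 356 + 0.25 × 496 + 0.125 × 40 = 222.5 + 124 + 5 = 351.5

$351.50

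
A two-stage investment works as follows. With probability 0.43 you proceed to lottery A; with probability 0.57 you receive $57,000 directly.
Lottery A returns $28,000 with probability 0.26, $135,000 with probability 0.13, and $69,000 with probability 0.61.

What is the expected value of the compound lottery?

EV(A) = 0.26 × 28000 + 0.13 × 135000 + 0.61 × 69000 = 7280 + 17550 + 42090 = 66920
Branch B: 57000 (certain)
Overall = 0.43 × 66920 + 0.57 × 57000 = 28775.6 + 32490 = 61265.6

$61,265.60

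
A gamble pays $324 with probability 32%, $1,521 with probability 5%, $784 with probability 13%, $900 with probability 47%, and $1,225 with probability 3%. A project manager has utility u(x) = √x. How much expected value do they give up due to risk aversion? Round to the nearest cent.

$39.15

E[u] = 0.32·√324 + 0.05·√1521 + 0.13·√784 + 0.47·√900 + 0.03·√1225 = 0.32·18 + 0.05·39 + 0.13·28 + 0.47·30 + 0.03·35 = 26.5
CE = (26.5)² = 702.25
Risk premium = EV − CE = 741.4 − 702.25 = 39.15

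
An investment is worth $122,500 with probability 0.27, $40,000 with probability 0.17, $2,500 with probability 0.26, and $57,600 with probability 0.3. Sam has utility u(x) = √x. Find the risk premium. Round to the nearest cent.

$12,222.75

E[u] = 0.27·√122500 + 0.17·√40000 + 0.26·√2500 + 0.3·√57600 = 0.27·350 + 0.17·200 + 0.26·50 + 0.3·240 = 213.5
CE = (213.5)² = 45582.25
Risk premium = EV − CE = 57805 − 45582.25 = 12222.75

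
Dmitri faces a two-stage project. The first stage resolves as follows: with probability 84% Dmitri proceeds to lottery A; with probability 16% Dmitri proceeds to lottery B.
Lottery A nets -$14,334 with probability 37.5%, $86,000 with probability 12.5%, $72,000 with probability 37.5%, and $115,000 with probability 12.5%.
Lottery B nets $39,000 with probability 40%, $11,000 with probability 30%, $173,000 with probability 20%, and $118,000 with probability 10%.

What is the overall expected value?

EV(A) = 0.375 × (-14334) + 0.125 × 86000 + 0.375 × 72000 + 0.125 × 115000 = -5375.25 + 10750 + 27000 + 14375 = 46749.75
EV(B) = 0.4 × 39000 + 0.3 × 11000 + 0.2 × 173000 + 0.1 × 118000 = 15600 + 3300 + 34600 + 11800 = 65300
Overall = 0.84 × 46749.75 + 0.16 × 65300 = 39269.79 + 10448 = 49717.79

$49,717.79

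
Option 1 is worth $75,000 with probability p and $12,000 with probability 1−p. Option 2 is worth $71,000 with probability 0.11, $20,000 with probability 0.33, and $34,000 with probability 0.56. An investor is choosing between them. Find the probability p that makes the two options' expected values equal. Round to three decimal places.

p = 0.340

EV(Option 2) = 0.11 × 71000 + 0.33 × 20000 + 0.56 × 34000 = 7810 + 6600 + 19040 = 33450
p·75000 + (1−p)·12000 = 33450
63000p + 12000 = 33450
p = (33450 − 12000) / 63000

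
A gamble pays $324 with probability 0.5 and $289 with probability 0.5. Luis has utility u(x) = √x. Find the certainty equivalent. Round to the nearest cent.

E[u] = 0.5·√324 + 0.5·√289 = 0.5·18 + 0.5·17 = 17.5
CE = (17.5)² = 306.25

$306.25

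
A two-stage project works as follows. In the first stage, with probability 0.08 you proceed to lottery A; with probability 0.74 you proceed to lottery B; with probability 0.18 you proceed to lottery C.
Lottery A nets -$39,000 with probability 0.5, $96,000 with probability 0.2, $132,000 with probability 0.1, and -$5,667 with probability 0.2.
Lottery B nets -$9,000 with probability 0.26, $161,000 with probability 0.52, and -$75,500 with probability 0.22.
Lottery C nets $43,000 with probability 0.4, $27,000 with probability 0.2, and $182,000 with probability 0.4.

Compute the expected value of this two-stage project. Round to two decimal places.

EV(A) = 0.5 × (-39000) + 0.2 × 96000 + 0.1 × 132000 + 0.2 × (-5667) = -19500 + 19200 + 13200 − 1133.4 = 11766.6
EV(B) = 0.26 × (-9000) + 0.52 × 161000 + 0.22 × (-75500) = -2340 + 83720 − 16610 = 64770
EV(C) = 0.4 × 43000 + 0.2 × 27000 + 0.4 × 182000 = 17200 + 5400 + 72800 = 95400
Overall = 0.08 × 11766.6 + 0.74 × 64770 + 0.18 × 95400 = 941.328 + 47929.8 + 17172 = 66043.128

$66,043.13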